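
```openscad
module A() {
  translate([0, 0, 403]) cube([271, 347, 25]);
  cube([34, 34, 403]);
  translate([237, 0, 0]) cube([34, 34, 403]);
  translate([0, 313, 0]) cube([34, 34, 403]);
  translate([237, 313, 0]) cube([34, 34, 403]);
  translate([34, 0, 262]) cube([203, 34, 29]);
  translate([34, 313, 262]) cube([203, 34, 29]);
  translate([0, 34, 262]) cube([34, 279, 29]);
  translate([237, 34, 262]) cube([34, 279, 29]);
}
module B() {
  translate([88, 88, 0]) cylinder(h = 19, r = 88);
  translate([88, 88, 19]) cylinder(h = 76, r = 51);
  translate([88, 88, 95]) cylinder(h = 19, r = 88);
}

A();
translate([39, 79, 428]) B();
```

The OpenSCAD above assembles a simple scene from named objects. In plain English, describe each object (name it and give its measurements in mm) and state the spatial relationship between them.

A is a four-legged stool. The seat is 271×347 mm, 25 mm thick, top at z = 428 mm. It stands on four square legs, each 34×34 mm in cross-section, from z = 0 to the seat underside, each flush with a corner of the seat. Four stretchers, 34 mm wide and 29 mm tall, connect adjacent legs with their undersides at z = 262 mm, each running between the inner faces of the legs it joins and aligned with the legs' outer faces on the other axis.

B is a spool: two coaxial disc flanges of radius 88 mm and thickness 19 mm, joined by a core cylinder of radius 51 mm and height 76 mm. The lower flange rests on z = 0 and the three cylinders share a vertical axis.

The spool is on top of the stool.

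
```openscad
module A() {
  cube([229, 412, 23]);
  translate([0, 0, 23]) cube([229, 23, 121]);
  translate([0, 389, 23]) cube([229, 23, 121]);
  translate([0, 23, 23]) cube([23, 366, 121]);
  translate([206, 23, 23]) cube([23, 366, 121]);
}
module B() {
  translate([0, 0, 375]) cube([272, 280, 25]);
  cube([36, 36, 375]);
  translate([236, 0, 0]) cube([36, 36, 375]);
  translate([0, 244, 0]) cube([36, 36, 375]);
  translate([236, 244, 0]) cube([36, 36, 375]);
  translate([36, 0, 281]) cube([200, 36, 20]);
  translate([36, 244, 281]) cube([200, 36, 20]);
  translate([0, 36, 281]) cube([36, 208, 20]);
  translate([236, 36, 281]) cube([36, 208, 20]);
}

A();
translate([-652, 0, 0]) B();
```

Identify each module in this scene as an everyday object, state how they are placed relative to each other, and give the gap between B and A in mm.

A is an open box. B is a stool. The stool is on the floor beside the open box on its −x side. The gap between the stool and the open box is 380 mm.

The stool's nearest face is 380 mm from the open box's −x face.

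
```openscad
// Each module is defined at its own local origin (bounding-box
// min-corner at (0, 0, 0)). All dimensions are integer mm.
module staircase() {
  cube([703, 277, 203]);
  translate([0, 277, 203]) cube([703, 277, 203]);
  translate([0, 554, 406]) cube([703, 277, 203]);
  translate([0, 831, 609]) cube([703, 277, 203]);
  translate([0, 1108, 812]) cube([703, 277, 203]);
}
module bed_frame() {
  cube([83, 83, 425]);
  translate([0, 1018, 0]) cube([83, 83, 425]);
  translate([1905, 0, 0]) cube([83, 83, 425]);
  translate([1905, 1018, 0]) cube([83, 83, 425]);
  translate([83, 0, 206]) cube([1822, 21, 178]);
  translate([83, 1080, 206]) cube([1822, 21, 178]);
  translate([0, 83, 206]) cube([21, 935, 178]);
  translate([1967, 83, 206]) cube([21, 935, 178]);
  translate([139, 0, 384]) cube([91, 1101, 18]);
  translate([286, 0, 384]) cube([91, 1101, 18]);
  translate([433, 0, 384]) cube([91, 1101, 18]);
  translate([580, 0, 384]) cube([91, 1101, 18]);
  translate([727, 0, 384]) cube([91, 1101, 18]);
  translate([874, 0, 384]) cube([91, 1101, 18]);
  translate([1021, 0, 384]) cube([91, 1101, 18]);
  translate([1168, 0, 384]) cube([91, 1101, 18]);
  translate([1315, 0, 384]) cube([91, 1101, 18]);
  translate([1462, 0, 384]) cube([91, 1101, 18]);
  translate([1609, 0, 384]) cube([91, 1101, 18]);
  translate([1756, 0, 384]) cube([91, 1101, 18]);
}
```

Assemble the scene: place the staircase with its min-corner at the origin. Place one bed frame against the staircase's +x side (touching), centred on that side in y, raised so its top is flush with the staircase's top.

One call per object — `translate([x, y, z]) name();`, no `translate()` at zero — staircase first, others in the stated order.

staircase();
translate([703, 142, 590]) bed_frame();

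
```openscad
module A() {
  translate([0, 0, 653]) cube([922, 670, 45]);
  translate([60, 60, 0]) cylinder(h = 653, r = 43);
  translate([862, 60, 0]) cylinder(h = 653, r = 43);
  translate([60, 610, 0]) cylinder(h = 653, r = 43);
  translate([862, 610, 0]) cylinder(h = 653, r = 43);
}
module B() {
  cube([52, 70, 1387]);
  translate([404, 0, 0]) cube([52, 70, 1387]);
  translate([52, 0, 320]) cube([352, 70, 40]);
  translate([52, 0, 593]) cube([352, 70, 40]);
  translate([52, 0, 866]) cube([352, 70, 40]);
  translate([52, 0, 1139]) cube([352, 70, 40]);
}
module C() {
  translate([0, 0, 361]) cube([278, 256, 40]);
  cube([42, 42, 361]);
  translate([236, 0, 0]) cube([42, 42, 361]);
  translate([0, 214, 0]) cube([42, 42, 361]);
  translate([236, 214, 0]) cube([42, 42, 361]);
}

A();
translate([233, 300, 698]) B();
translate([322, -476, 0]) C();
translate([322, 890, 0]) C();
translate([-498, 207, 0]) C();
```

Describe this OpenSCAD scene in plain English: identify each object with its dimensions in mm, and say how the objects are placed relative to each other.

A is a table with a 922×670 mm rectangular top, 45 mm thick, top surface at z = 698 mm, supported by four round legs of 86 mm diameter, each leg's bounding box inset 17 mm from the nearest pair of top edges, running from the floor.

B is a straight ladder. Two 52×70 mm vertical rails, 1387 mm tall, stand 456 mm apart (outside-to-outside) with their front faces coplanar on the −y side. 4 rungs, each 70 mm deep and 40 mm tall, span between the inner faces of the rails, front faces flush with the rails. The lowest rung's underside is at z = 320 mm and rungs are spaced 273 mm apart (underside to underside).

C is a four-legged stool. The seat is 278×256 mm, 40 mm thick, top at z = 401 mm. It stands on four square legs, each 42×42 mm in cross-section, from z = 0 to the seat underside, each flush with a corner of the seat.

The ladder is on top of the table, centred. Three stools sit around the table at the −y, +y, −x sides.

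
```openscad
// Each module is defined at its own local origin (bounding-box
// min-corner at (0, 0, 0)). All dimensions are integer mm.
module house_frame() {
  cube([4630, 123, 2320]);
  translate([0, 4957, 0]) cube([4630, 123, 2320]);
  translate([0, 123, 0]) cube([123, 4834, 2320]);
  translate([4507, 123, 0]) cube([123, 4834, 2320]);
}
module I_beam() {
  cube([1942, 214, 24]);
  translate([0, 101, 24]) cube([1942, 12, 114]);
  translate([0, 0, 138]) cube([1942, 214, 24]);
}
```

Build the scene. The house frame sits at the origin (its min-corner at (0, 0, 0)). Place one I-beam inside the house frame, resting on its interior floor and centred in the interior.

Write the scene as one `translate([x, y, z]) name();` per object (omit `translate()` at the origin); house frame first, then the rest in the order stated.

house_frame();
translate([1344, 2433, 0]) I_beam();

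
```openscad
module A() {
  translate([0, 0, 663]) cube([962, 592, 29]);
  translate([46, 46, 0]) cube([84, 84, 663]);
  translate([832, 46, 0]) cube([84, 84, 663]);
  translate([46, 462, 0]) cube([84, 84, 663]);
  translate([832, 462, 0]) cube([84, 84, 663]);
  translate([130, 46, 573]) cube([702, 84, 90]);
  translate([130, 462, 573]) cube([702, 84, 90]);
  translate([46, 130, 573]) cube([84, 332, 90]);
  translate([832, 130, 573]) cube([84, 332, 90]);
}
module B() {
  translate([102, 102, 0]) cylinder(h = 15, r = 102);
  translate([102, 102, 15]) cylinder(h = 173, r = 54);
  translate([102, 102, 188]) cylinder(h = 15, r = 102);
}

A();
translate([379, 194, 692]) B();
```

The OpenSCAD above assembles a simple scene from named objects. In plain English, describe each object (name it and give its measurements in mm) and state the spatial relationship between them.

A is a table with a 962×592 mm rectangular top, 29 mm thick, top surface at z = 692 mm, supported by four 84×84 mm square legs, each inset 46 mm from the nearest pair of top edges, running from the floor. Four apron rails, 84 mm thick and 90 mm tall, run between adjacent legs with their top edges flush with the underside of the top and their outer faces flush with the legs' outer faces.

B is a spool: two coaxial disc flanges of radius 102 mm and thickness 15 mm, joined by a core cylinder of radius 54 mm and height 173 mm. The lower flange rests on z = 0 and the three cylinders share a vertical axis.

The spool is on top of the table, centred.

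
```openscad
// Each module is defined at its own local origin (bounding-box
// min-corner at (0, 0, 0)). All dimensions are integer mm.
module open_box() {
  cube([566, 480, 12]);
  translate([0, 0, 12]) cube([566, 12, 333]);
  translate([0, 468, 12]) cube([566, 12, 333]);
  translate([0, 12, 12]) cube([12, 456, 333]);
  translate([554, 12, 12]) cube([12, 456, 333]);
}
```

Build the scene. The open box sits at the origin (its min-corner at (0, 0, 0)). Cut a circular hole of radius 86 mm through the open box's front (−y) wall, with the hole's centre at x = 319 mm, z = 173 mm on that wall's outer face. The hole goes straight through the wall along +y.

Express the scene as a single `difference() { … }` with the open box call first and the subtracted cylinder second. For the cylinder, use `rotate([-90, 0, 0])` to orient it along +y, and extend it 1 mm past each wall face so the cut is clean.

difference() {
  open_box();
  translate([319, -1, 173]) rotate([-90, 0, 0]) cylinder(h = 14, r = 86);
}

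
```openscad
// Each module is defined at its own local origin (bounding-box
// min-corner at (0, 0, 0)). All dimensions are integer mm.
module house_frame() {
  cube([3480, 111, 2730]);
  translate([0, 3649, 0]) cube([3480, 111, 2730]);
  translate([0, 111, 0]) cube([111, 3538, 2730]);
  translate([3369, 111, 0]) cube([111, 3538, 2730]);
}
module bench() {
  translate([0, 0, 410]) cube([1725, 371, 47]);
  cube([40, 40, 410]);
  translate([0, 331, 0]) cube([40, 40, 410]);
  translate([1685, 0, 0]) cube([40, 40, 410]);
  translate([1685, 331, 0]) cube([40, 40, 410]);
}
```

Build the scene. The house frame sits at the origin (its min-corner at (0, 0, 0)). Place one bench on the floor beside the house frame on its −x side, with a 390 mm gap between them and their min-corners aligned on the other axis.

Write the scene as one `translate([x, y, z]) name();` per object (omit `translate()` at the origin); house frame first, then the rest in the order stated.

house_frame();
translate([-2115, 0, 0]) bench();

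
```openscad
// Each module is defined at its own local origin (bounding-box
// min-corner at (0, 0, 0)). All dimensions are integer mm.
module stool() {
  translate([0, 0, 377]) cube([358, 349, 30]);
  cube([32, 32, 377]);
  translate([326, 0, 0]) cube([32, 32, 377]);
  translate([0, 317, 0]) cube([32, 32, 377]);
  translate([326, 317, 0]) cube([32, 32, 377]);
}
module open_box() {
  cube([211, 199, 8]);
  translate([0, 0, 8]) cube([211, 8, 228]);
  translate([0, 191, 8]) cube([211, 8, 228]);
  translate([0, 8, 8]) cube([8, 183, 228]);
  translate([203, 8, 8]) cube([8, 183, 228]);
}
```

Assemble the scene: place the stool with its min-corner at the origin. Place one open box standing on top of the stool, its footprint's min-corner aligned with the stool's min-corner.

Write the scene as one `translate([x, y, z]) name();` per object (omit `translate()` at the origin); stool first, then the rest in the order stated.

stool();
translate([0, 0, 407]) open_box();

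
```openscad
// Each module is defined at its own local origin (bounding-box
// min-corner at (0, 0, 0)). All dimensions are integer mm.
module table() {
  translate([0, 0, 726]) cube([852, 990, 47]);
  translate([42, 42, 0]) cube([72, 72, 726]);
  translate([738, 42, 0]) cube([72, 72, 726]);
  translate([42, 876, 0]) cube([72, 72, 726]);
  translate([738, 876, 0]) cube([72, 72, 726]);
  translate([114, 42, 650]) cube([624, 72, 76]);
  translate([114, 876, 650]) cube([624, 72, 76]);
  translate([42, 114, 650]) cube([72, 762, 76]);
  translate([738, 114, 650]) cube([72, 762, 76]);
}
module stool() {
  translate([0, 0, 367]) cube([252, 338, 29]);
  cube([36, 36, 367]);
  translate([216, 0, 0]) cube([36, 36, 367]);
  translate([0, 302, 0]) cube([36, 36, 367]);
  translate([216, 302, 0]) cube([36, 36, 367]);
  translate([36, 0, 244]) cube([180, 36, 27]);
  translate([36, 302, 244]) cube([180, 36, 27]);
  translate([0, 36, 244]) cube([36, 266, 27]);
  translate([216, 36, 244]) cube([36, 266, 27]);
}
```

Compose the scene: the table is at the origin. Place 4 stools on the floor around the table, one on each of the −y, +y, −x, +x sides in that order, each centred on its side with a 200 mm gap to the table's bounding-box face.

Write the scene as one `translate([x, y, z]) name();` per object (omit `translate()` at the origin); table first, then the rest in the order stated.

table();
translate([300, -538, 0]) stool();
translate([300, 1190, 0]) stool();
translate([-452, 326, 0]) stool();
translate([1052, 326, 0]) stool();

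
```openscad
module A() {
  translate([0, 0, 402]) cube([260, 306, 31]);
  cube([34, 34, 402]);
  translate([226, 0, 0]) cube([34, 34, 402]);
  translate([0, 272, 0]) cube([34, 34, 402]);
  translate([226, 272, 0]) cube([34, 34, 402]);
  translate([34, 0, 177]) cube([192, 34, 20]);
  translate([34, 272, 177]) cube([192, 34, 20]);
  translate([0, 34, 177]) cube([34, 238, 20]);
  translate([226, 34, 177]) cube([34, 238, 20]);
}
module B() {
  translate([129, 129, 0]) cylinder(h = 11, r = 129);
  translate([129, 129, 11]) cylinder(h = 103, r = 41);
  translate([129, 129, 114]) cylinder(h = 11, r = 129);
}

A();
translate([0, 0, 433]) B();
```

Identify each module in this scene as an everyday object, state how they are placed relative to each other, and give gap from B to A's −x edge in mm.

A is a stool. B is a spool. The spool is on top of the stool. The gap from the spool to the stool's −x edge is 0 mm.

The spool's min-x is at 0; the stool's min-x is 0; gap = 0 mm.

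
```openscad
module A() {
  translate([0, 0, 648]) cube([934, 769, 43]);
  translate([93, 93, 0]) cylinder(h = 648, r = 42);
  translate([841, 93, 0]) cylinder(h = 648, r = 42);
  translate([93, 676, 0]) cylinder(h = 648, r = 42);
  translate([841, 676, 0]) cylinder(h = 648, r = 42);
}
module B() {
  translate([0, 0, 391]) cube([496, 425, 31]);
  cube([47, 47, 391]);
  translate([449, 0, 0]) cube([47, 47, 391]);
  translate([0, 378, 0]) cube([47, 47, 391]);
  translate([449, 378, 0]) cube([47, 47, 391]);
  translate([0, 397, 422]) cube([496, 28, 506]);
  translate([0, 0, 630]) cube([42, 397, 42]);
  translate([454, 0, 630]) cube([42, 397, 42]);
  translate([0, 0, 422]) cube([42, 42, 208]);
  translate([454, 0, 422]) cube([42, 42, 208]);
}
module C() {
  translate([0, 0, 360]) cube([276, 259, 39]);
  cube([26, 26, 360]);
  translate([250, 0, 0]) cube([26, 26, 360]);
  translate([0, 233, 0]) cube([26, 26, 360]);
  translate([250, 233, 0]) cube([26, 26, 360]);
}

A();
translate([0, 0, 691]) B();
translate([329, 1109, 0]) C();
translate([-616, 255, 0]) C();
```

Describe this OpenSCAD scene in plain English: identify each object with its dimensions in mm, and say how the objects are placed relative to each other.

A is a rectangular dining table. The top is 934×769×43 mm with its upper surface at z = 691 mm. It stands on four round legs of 84 mm diameter, each leg's bounding box inset 51 mm from the nearest pair of top edges, running from the floor to the underside of the top.

B is a chair. The seat is a 496×425×31 mm slab with its top at z = 422 mm, on four 47×47 mm corner legs (flush with the seat edges, standing on z = 0). A flat backrest 28 mm thick, 506 mm tall, spans the full seat width and rises from the seat top along its +y edge, rear face flush with the rear of the seat. Two armrests of 42×42 mm section run along each side from the seat's front edge to the front of the backrest, top faces 250 mm above the seat top and outer faces flush with the seat's x-edges; a 42×42 mm post under the front of each armrest stands on the seat at the front corner.

C is a simple wooden stool: a rectangular seat 276 mm (x) by 259 mm (y), 39 mm thick, top face at z = 399 mm, on four square legs, each 26×26 mm in cross-section. The legs rest on z = 0, each flush with a corner of the seat.

The chair is on top of the table. Two stools sit around the table at the +y, −x sides.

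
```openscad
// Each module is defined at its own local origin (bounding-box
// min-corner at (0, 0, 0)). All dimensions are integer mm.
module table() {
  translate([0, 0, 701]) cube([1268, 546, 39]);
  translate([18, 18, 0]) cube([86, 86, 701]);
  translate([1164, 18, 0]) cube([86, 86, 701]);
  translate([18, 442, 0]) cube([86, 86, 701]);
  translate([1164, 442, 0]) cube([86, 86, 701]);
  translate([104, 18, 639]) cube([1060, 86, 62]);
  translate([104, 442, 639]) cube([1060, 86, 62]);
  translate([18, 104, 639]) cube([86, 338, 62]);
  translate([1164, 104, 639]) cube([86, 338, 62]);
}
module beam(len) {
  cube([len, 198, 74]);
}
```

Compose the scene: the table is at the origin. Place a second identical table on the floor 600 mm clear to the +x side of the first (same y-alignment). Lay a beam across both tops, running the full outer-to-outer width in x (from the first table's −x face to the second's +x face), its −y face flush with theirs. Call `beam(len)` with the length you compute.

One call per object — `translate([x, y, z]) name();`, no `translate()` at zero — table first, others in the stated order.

table();
translate([1868, 0, 0]) table();
translate([0, 0, 740]) beam(3136);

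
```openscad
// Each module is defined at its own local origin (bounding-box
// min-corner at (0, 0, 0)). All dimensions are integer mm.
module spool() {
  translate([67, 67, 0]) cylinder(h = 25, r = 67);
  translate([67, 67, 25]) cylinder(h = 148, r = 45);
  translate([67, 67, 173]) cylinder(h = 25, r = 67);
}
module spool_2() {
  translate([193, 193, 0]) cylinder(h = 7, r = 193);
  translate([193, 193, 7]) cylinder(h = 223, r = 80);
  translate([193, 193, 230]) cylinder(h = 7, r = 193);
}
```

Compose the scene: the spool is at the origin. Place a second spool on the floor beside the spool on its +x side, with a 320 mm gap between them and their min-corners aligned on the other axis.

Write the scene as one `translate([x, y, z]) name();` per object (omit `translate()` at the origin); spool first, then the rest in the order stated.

spool();
translate([454, 0, 0]) spool_2();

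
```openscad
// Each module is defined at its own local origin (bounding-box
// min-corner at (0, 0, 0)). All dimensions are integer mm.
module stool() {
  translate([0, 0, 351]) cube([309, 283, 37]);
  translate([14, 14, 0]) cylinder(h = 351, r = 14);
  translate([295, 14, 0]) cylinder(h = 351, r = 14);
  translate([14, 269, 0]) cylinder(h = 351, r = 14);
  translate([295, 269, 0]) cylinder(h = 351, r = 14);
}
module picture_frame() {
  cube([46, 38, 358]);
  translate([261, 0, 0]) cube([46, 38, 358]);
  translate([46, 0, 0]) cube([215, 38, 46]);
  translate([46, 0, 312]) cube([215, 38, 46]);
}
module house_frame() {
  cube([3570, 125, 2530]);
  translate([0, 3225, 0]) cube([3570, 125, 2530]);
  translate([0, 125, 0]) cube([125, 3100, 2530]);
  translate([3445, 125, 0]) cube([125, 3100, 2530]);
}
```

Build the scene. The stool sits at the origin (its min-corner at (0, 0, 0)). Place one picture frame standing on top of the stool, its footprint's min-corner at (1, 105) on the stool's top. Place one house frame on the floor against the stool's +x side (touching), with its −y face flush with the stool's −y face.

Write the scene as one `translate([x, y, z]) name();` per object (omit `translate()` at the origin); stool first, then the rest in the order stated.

stool();
translate([1, 105, 388]) picture_frame();
translate([309, 0, 0]) house_frame();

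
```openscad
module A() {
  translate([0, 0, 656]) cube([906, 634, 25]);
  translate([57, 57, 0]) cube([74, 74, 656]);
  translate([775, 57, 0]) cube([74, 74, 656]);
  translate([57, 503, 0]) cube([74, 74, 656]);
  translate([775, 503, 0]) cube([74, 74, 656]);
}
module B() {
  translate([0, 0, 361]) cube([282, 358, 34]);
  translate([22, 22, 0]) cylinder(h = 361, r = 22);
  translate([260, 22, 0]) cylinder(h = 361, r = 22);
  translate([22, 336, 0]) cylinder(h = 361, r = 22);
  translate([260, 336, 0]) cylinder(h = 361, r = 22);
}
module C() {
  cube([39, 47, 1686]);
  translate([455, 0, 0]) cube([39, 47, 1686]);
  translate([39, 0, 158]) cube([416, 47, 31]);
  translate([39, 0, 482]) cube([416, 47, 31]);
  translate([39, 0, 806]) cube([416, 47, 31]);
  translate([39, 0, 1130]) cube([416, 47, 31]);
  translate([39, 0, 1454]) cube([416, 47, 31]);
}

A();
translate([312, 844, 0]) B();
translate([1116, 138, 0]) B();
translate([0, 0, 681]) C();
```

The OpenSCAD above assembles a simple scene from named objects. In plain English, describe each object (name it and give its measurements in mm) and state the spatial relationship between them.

A is a rectangular dining table. The top is 906×634×25 mm with its upper surface at z = 681 mm. It stands on four 74×74 mm square legs, each inset 57 mm from the nearest pair of top edges, running from the floor to the underside of the top.

B is a four-legged stool. The seat is a 282×358×34 mm slab whose top surface is at z = 395 mm; four round legs, each 44 mm in diameter, run from the floor (z = 0) to the underside of the seat, each leg's axis is inset half a diameter from the nearest pair of seat edges (so the leg's bounding box is flush with the corner).

C is a straight ladder. Two 39×47 mm vertical rails, 1686 mm tall, stand 494 mm apart (outside-to-outside) with their front faces coplanar on the −y side. 5 rungs, each 47 mm deep and 31 mm tall, span between the inner faces of the rails, front faces flush with the rails. The lowest rung's underside is at z = 158 mm and rungs are spaced 324 mm apart (underside to underside).

Two stools sit around the table at the +y, +x sides. The ladder is on top of the table.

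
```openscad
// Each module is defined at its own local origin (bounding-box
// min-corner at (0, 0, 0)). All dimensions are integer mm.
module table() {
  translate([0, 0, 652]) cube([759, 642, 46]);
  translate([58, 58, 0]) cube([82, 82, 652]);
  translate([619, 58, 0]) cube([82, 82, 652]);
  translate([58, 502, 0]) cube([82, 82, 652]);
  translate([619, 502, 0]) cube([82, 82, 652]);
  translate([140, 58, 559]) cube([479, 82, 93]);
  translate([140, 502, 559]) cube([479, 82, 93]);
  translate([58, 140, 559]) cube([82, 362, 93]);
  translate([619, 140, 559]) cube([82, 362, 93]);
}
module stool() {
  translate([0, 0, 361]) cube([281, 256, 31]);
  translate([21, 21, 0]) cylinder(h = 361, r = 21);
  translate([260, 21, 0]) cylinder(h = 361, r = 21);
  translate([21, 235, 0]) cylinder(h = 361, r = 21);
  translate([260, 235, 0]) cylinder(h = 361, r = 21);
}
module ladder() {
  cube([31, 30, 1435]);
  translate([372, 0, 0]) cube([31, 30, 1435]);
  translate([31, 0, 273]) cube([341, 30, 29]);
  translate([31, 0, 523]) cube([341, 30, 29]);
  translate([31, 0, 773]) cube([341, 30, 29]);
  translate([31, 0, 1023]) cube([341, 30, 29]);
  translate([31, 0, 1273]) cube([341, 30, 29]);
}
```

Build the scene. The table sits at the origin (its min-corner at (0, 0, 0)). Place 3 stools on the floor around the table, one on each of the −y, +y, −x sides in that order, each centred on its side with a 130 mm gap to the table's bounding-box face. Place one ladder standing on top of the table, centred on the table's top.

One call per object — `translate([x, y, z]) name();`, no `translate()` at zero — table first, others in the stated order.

table();
translate([239, -386, 0]) stool();
translate([239, 772, 0]) stool();
translate([-411, 193, 0]) stool();
translate([178, 306, 698]) ladder();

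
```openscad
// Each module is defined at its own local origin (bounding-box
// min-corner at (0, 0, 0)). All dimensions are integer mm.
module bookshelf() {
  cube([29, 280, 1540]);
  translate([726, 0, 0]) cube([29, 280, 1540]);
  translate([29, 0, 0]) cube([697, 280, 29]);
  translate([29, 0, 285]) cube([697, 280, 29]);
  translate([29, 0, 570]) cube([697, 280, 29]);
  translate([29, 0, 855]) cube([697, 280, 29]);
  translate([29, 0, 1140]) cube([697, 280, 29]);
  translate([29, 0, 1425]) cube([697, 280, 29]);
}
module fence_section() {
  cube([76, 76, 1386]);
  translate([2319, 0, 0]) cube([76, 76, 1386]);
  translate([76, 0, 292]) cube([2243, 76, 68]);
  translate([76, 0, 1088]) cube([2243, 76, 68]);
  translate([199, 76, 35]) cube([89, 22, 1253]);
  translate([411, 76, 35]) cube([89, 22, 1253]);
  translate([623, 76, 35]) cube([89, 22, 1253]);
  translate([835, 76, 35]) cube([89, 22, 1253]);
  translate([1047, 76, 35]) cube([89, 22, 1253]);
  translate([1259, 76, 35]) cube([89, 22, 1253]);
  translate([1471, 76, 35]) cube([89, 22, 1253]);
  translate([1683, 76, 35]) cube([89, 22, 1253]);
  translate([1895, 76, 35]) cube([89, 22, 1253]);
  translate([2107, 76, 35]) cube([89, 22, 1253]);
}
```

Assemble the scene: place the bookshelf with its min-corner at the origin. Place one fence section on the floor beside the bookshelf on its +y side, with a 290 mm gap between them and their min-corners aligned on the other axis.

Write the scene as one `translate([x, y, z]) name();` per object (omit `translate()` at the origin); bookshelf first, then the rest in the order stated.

bookshelf();
translate([0, 570, 0]) fence_section();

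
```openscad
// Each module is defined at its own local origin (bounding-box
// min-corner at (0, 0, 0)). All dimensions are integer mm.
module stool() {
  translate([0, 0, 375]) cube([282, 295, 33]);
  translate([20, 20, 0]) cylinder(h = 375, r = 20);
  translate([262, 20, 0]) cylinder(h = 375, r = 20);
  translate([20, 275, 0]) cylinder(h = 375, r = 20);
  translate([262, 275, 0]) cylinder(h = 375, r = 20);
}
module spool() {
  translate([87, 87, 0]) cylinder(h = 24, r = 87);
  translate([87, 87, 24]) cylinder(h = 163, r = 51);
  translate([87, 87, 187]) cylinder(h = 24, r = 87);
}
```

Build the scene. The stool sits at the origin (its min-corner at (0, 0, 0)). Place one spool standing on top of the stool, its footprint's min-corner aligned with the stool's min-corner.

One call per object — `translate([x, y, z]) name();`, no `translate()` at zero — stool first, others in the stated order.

stool();
translate([0, 0, 408]) spool();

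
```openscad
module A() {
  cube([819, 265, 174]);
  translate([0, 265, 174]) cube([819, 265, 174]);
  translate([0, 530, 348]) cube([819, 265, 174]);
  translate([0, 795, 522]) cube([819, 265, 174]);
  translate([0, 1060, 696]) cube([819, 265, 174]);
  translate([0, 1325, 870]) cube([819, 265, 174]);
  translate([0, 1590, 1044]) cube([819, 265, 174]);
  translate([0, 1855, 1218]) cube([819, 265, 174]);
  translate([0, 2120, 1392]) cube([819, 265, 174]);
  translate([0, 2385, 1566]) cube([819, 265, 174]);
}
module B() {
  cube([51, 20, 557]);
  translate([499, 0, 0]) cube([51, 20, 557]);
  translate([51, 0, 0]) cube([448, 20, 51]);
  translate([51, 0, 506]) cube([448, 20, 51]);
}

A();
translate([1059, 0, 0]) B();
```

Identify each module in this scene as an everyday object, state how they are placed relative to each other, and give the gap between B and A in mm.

A is a staircase. B is a picture frame. The picture frame is on the floor beside the staircase on its +x side. The gap between the picture frame and the staircase is 240 mm.

The picture frame's nearest face is 240 mm from the staircase's +x face.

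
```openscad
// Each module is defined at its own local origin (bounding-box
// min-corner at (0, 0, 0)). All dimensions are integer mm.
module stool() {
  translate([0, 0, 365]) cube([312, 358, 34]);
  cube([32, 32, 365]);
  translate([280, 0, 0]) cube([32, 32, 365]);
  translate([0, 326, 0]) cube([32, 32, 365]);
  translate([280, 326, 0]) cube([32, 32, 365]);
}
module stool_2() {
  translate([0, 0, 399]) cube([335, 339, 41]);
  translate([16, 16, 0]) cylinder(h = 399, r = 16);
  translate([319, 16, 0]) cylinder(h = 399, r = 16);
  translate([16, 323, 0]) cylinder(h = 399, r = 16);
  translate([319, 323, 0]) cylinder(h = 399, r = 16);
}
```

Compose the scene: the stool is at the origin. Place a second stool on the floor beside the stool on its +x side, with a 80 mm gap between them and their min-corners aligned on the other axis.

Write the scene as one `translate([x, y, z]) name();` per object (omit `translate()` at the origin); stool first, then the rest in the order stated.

stool();
translate([392, 0, 0]) stool_2();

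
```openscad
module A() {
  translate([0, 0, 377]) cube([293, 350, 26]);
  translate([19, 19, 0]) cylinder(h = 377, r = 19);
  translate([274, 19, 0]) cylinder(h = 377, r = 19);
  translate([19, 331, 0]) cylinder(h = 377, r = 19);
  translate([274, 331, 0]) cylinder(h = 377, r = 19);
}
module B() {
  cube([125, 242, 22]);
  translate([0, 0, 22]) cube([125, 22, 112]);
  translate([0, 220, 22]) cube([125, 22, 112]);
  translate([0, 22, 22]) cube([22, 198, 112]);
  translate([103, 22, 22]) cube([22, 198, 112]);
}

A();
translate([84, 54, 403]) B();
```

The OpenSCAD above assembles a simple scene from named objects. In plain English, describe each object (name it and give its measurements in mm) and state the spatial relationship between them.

A is a simple wooden stool: a rectangular seat 293 mm (x) by 350 mm (y), 26 mm thick, top face at z = 403 mm, on four round legs, each 38 mm in diameter. The legs rest on z = 0, each leg's axis is inset half a diameter from the nearest pair of seat edges (so the leg's bounding box is flush with the corner).

B is an open storage box with external size 125×242×134 mm and wall thickness 22 mm (the base is also 22 mm thick). The base covers the whole footprint; the four walls stand on the base, with the y-facing walls full-width and the x-facing walls fitting between their inner faces.

The open box is on top of the stool, centred.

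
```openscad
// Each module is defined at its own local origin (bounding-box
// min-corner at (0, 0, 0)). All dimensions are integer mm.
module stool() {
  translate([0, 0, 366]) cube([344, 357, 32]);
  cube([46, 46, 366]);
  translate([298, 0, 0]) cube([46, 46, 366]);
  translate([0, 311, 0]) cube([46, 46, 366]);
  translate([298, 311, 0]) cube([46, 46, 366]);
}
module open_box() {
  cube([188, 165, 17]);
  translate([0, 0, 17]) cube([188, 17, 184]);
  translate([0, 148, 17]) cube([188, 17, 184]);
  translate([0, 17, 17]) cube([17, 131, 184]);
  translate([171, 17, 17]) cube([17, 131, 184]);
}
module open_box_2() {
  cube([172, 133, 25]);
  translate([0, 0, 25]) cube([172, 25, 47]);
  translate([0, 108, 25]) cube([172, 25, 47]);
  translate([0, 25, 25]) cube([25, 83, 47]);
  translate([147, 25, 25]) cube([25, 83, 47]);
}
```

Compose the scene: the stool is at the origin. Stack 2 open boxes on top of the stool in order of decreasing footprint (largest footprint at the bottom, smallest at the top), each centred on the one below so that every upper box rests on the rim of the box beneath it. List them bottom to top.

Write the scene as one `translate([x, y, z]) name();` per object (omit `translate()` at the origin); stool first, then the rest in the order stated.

stool();
translate([78, 96, 398]) open_box();
translate([86, 112, 599]) open_box_2();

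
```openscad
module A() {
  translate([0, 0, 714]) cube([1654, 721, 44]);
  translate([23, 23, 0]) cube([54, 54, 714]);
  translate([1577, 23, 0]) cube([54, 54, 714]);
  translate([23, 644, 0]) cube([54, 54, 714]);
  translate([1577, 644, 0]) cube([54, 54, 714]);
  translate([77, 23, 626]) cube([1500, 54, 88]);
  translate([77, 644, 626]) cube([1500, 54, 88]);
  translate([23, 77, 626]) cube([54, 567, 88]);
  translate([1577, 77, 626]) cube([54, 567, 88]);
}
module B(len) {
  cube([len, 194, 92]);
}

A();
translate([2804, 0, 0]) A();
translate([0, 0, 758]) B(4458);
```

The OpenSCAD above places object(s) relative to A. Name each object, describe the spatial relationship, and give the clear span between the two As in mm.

Second table starts at x = 2804; first ends at x = 1654; clear span = 2804 − 1654 = 1150 mm.

A is a table. B is a beam. A beam spans the tops of two tables. The clear span between the two tables is 1150 mm.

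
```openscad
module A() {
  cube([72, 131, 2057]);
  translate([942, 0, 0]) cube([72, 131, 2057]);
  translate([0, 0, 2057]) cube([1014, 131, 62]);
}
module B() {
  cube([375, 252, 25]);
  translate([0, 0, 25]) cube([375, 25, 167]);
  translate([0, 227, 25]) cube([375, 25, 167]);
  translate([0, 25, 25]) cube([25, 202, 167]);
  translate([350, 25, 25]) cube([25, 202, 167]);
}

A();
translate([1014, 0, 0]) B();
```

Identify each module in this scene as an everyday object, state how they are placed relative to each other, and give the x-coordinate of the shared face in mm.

The door frame's +x face and the open box's −x face are both at x = 1014 mm.

A is a door frame. B is an open box. The open box is against the door frame's +x side, with their −y faces flush. The x-coordinate of the shared face is 1014 mm.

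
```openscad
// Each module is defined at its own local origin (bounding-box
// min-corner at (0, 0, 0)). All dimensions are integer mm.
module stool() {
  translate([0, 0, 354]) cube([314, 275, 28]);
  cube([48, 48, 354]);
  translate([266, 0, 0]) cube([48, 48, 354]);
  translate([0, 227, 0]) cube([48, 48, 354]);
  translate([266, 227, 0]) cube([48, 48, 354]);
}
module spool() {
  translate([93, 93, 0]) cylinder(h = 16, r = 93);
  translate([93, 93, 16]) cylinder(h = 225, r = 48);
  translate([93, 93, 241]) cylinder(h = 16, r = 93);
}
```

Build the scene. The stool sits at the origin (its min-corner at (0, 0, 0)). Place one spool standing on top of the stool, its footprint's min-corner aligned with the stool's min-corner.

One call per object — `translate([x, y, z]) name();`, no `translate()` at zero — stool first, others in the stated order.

stool();
translate([0, 0, 382]) spool();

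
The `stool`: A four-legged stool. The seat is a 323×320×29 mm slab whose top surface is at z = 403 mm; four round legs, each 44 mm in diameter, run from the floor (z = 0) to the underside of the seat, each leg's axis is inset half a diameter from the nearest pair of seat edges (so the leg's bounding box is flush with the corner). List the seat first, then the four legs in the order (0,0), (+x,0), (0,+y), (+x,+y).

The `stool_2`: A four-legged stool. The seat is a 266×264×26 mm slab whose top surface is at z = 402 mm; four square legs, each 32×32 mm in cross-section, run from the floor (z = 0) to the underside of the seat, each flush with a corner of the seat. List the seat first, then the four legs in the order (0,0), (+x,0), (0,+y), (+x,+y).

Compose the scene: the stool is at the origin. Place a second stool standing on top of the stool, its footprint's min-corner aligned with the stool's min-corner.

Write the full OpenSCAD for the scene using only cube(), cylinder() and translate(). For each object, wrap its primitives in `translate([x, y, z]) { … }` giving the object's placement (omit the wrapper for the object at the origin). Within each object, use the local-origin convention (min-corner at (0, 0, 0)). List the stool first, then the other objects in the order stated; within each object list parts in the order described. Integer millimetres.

translate([0, 0, 374]) cube([323, 320, 29]);
translate([22, 22, 0]) cylinder(h = 374, r = 22);
translate([301, 22, 0]) cylinder(h = 374, r = 22);
translate([22, 298, 0]) cylinder(h = 374, r = 22);
translate([301, 298, 0]) cylinder(h = 374, r = 22);
translate([0, 0, 403]) {
  translate([0, 0, 376]) cube([266, 264, 26]);
  cube([32, 32, 376]);
  translate([234, 0, 0]) cube([32, 32, 376]);
  translate([0, 232, 0]) cube([32, 32, 376]);
  translate([234, 232, 0]) cube([32, 32, 376]);
}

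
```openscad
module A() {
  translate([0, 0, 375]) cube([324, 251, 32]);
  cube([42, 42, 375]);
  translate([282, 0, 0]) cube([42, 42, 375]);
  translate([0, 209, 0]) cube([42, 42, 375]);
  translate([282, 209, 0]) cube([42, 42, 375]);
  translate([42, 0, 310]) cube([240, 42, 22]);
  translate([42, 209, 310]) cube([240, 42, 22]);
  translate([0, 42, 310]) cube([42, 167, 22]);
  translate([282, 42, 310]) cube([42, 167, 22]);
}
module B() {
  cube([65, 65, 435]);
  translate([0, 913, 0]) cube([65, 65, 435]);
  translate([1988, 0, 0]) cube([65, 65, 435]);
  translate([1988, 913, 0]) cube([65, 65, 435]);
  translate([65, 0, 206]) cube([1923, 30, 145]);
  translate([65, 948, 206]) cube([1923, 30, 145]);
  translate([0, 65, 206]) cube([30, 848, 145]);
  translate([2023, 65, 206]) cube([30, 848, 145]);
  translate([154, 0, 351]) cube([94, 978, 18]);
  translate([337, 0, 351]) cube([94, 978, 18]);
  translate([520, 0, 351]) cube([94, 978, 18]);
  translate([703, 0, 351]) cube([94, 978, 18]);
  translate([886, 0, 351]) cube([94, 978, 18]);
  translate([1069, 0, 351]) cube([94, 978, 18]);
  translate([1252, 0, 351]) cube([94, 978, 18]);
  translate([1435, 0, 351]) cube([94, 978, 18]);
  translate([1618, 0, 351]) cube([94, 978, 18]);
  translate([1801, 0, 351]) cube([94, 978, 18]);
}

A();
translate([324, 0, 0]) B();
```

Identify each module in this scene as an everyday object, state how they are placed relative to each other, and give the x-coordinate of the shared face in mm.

A is a stool. B is a bed frame. The bed frame is against the stool's +x side, with their −y faces flush. The x-coordinate of the shared face is 324 mm.

The stool's +x face and the bed frame's −x face are both at x = 324 mm.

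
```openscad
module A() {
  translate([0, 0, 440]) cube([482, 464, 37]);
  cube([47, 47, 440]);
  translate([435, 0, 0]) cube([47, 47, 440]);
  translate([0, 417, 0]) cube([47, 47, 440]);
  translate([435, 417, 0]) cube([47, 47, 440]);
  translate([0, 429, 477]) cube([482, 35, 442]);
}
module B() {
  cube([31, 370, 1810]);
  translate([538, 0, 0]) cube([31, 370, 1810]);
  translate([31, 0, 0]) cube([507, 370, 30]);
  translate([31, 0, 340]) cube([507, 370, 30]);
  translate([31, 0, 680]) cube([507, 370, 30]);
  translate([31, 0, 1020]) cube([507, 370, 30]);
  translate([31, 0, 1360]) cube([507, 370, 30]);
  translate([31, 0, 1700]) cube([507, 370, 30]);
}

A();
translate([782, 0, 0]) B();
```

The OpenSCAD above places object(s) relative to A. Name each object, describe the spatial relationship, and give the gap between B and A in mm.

A is a chair. B is a bookshelf. The bookshelf is on the floor beside the chair on its +x side. The gap between the bookshelf and the chair is 300 mm.

The bookshelf's nearest face is 300 mm from the chair's +x face.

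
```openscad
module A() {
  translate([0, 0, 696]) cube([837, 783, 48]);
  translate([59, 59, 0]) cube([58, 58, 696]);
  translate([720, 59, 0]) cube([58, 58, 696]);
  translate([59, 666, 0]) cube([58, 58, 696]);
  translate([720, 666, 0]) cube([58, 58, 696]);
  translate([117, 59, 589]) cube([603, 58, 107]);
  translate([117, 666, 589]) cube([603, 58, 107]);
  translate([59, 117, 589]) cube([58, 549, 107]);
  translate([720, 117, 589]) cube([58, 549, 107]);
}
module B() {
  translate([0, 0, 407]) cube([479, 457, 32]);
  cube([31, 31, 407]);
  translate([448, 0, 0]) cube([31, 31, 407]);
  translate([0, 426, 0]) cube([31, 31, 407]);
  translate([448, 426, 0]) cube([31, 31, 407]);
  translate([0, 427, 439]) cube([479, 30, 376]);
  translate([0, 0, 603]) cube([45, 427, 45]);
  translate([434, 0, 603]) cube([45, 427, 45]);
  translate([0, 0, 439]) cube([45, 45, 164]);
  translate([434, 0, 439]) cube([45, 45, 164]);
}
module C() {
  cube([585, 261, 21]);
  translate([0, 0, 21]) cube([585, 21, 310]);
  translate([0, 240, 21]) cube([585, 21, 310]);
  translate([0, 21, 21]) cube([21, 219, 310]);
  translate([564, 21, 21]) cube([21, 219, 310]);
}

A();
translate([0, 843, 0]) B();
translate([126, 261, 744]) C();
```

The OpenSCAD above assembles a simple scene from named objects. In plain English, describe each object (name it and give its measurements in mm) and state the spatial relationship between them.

A is a rectangular dining table. The top is 837×783×48 mm with its upper surface at z = 744 mm. It stands on four 58×58 mm square legs, each inset 59 mm from the nearest pair of top edges, running from the floor to the underside of the top. Four apron rails, 58 mm thick and 107 mm tall, run between adjacent legs with their top edges flush with the underside of the top and their outer faces flush with the legs' outer faces.

B is a chair. The seat is a 479×457×32 mm slab with its top at z = 439 mm, on four 31×31 mm corner legs (flush with the seat edges, standing on z = 0). A flat backrest 30 mm thick, 376 mm tall, spans the full seat width and rises from the seat top along its +y edge, rear face flush with the rear of the seat. Two armrests of 45×45 mm section run along each side from the seat's front edge to the front of the backrest, top faces 209 mm above the seat top and outer faces flush with the seat's x-edges; a 45×45 mm post under the front of each armrest stands on the seat at the front corner.

C is an open storage box with external size 585×261×331 mm and wall thickness 21 mm (the base is also 21 mm thick). The base covers the whole footprint; the four walls stand on the base, with the y-facing walls full-width and the x-facing walls fitting between their inner faces.

The chair is on the floor beside the table on its +y side. The open box is on top of the table, centred.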